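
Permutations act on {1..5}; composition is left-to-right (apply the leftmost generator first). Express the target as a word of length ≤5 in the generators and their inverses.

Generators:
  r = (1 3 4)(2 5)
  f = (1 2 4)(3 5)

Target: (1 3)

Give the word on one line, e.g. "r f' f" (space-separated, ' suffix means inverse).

  after r: (1 3 4)(2 5)
  after f': (1 5)(2 3)
  after r': (1 2)(3 5 4)
  after r': (1 5 3 2 4)
  after f': (1 3)

r f' r' r' f'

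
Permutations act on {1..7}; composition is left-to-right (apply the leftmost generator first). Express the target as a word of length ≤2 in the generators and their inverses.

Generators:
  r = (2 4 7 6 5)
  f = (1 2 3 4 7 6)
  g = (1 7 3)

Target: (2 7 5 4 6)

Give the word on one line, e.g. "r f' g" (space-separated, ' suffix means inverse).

  after r: (2 4 7 6 5)
  after r: (2 7 5 4 6)

r r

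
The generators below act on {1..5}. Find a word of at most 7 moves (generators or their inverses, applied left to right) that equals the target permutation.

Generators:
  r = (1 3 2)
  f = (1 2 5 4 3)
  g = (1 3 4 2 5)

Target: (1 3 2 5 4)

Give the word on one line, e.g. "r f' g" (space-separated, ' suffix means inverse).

  after g': (1 5 2 4 3)
  after f: (1 4)(2 3)
  after g': (1 3 4 5 2)
  after g': (2 5 4)
  after r: (1 3 2 5 4)

g' f g' g' r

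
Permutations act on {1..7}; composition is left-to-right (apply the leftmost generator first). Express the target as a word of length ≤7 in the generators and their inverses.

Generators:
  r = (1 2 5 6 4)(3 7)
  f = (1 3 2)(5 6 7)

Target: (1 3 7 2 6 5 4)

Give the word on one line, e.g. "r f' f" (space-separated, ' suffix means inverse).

  after f': (1 2 3)(5 7 6)
  after r': (2 7 5 3 4 6)
  after f': (1 2 6 3 4 5)
  after r': (2 5 4)(3 6 7)
  after f: (1 3 7 2 6 5 4)

f' r' f' r' f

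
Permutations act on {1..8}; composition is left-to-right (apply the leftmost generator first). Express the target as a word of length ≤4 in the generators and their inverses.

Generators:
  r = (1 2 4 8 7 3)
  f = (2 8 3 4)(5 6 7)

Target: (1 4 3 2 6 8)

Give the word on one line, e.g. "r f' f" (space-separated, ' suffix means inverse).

f r f'

  after f: (2 8 3 4)(5 6 7)
  after r: (1 2 7 5 6 3 8)
  after f': (1 4 3 2 6 8)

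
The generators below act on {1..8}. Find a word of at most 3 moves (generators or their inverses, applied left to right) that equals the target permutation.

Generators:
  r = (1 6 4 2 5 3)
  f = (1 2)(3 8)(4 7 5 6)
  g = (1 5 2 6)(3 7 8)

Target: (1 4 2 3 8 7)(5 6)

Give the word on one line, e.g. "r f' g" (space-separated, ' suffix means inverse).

g' r

  after g': (1 6 2 5)(3 8 7)
  after r: (1 4 2 3 8 7)(5 6)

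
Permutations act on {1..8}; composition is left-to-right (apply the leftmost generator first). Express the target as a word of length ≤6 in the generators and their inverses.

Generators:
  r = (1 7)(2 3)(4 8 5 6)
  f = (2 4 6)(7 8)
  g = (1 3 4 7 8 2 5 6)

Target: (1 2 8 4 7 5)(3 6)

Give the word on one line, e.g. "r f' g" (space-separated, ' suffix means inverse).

  after r': (1 7)(2 3)(4 6 5 8)
  after g': (1 4 5 7 6 2)(3 8)
  after r': (1 6 3 4 8 2 7 5)
  after f: (1 2 8 4 7 5)(3 6)

r' g' r' f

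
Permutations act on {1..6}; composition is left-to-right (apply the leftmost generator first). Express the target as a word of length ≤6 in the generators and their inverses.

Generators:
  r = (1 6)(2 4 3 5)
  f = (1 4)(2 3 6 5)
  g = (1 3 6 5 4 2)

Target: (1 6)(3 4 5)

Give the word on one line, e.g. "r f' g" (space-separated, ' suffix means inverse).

  after f: (1 4)(2 3 6 5)
  after r: (1 3)(2 5 4 6)
  after f': (1 2 6 5)(3 4)
  after r': (1 5 6 3 2)
  after g': (1 6)(3 4 5)

f r f' r' g'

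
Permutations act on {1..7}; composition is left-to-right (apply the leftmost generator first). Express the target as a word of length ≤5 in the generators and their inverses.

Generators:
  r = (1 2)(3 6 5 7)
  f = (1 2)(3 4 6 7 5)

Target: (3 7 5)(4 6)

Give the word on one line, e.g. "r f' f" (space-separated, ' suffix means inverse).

f r' f f

  after f: (1 2)(3 4 6 7 5)
  after r': (3 4)(5 7 6)
  after f: (1 2)(3 6)
  after f: (3 7 5)(4 6)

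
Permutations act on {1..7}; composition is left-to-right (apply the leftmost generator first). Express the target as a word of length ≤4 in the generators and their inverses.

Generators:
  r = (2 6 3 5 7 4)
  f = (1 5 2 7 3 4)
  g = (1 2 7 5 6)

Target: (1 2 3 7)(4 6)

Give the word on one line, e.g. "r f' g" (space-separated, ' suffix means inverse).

r g' g' f

  after r: (2 6 3 5 7 4)
  after g': (1 6 3 7 4)(2 5)
  after g': (1 5)(2 7 4 6 3)
  after f: (1 2 3 7)(4 6)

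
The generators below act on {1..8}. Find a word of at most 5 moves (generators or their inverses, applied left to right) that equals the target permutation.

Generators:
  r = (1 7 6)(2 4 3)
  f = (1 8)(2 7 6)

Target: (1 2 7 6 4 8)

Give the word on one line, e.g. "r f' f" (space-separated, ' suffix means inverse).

  after r': (1 6 7)(2 3 4)
  after f: (1 2 3 4 7 8)
  after f: (1 7)(2 3 4 6)
  after r: (1 6 4)
  after f: (1 2 7 6 4 8)

r' f f r f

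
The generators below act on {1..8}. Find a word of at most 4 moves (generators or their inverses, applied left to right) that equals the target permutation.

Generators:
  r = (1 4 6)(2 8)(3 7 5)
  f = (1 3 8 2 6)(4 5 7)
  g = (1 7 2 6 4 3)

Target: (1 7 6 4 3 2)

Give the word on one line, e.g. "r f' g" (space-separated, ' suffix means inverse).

  after f: (1 3 8 2 6)(4 5 7)
  after r: (1 7 6 4 3 2)

f r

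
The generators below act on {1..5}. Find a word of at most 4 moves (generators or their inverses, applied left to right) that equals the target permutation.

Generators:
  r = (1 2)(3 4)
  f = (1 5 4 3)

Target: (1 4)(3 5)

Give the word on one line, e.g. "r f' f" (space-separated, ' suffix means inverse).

  after f: (1 5 4 3)
  after f: (1 4)(3 5)

f f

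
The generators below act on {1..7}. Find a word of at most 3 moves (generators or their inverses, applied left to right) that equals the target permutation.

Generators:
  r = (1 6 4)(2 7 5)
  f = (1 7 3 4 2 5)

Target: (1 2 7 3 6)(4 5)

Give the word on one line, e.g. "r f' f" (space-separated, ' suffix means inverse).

  after f: (1 7 3 4 2 5)
  after r': (1 2 7 3 6)(4 5)

f r'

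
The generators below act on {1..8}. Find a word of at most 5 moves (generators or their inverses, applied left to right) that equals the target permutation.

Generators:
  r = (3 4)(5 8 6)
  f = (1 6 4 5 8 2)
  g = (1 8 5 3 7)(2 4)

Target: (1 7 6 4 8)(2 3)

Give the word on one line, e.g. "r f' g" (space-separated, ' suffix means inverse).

  after g': (1 7 3 5 8)(2 4)
  after g': (1 3 8 7 5)
  after f': (1 3 5 2 8 7 4 6)
  after f': (1 3 4)(2 5 8 7 6)
  after g: (1 7 6 4 8)(2 3)

g' g' f' f' g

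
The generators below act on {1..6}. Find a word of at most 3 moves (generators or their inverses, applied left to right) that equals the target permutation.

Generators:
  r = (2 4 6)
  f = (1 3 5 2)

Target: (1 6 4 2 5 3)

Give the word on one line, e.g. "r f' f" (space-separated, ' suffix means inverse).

f' r r

  after f': (1 2 5 3)
  after r: (1 4 6 2 5 3)
  after r: (1 6 4 2 5 3)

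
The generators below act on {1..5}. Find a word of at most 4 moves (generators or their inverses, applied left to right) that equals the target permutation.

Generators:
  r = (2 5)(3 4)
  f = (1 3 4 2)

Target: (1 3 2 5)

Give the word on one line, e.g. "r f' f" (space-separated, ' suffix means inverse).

  after r: (2 5)(3 4)
  after f: (1 3 2 5)
  after r': (1 4 3 5)
  after r': (1 3 2 5)

r f r' r'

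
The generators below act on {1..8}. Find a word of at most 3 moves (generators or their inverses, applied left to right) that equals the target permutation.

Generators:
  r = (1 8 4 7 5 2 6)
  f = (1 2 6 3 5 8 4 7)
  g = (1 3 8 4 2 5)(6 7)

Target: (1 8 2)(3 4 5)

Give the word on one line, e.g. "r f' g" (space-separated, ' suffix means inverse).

g g

  after g: (1 3 8 4 2 5)(6 7)
  after g: (1 8 2)(3 4 5)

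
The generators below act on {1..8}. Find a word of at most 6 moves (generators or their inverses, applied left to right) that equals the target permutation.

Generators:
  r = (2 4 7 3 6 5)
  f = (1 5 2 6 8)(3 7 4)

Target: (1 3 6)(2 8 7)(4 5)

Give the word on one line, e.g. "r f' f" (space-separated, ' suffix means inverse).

f f r r r

  after f: (1 5 2 6 8)(3 7 4)
  after f: (1 2 8 5 6)(3 4 7)
  after r: (1 4 3 7 6)(2 8)
  after r: (1 7 5 2 8 4 6)
  after r: (1 3 6)(2 8 7)(4 5)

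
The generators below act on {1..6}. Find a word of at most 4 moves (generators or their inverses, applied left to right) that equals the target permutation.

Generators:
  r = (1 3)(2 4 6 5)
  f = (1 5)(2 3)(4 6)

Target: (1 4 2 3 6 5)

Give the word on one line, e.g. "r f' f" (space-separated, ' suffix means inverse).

f' r' r'

  after f': (1 5)(2 3)(4 6)
  after r': (1 6 2)(3 5)
  after r': (1 4 2 3 6 5)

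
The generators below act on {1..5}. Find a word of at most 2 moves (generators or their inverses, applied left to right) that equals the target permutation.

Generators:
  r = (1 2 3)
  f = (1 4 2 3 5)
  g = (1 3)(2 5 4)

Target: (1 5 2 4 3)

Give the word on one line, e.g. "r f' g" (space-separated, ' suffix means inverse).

  after f': (1 5 3 2 4)
  after r': (1 5 2 4 3)

f' r'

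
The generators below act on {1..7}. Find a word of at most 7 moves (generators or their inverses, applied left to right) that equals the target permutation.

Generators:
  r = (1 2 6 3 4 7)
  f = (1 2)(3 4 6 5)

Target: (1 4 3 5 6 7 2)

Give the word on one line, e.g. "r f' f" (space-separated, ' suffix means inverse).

  after r': (1 7 4 3 6 2)
  after f': (1 7 3 4 5 6)
  after f': (1 7 5 4 6 2)
  after f': (1 7 6)(3 5)
  after r': (1 4 3 5 6 7 2)

r' f' f' f' r'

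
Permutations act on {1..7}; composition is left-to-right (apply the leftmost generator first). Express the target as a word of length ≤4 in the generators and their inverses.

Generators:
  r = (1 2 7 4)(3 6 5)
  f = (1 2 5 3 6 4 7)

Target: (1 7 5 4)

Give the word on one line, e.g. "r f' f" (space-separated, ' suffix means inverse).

r' f

  after r': (1 4 7 2)(3 5 6)
  after f: (1 7 5 4)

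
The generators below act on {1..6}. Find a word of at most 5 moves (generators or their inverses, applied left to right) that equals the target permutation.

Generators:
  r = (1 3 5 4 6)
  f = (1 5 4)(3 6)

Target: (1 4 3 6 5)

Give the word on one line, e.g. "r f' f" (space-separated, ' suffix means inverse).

  after r: (1 3 5 4 6)
  after r: (1 5 6 3 4)
  after r: (1 4 3 6 5)

r r r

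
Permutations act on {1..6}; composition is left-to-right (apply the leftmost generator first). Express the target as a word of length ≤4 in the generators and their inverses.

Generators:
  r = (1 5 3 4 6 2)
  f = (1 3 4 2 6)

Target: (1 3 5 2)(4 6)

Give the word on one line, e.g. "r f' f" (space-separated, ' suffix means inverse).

  after r: (1 5 3 4 6 2)
  after f': (1 5)(2 6 4)
  after f': (1 5 6 3)
  after r: (1 3 5 2)(4 6)

r f' f' r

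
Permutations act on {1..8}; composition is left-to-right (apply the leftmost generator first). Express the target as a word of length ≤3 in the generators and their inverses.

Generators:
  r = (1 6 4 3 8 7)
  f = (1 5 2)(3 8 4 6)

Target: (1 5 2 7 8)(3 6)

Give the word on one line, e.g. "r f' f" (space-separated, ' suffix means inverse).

f' f' r'

  after f': (1 2 5)(3 6 4 8)
  after f': (1 5 2)(3 4)(6 8)
  after r': (1 5 2 7 8)(3 6)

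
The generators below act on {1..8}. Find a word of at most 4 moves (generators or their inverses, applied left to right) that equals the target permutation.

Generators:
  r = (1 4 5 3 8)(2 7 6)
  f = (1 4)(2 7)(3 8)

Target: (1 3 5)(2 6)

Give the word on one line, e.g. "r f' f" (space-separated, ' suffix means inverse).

  after r': (1 8 3 5 4)(2 6 7)
  after f': (1 3 5)(2 6)

r' f'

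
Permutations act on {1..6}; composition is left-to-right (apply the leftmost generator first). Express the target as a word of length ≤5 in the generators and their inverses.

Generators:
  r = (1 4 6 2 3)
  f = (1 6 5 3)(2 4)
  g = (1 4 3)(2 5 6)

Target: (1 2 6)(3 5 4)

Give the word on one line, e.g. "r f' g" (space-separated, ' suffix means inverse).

  after g: (1 4 3)(2 5 6)
  after f': (1 2 6 4 5)
  after r': (1 6)(2 4 5 3)
  after r': (1 4 5 2)(3 6)
  after f: (1 2 6)(3 5 4)

g f' r' r' f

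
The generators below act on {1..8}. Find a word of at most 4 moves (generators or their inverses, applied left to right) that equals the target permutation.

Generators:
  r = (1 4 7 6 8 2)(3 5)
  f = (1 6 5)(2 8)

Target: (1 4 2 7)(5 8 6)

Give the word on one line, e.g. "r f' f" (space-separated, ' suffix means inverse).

f r' r'

  after f: (1 6 5)(2 8)
  after r': (1 7 4)(2 6 3 5)
  after r': (1 4 2 7)(5 8 6)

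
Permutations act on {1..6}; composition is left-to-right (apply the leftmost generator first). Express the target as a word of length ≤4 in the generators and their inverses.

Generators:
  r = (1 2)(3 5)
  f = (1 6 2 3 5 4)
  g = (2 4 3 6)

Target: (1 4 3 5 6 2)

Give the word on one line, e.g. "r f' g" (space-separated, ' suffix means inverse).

  after r': (1 2)(3 5)
  after g: (1 4 3 5 6 2)

r' g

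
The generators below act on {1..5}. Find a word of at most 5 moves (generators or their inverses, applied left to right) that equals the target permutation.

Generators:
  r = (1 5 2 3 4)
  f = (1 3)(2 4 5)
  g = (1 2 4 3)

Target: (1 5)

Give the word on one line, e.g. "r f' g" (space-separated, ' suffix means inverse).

r r f'

  after r: (1 5 2 3 4)
  after r: (1 2 4 5 3)
  after f': (1 5)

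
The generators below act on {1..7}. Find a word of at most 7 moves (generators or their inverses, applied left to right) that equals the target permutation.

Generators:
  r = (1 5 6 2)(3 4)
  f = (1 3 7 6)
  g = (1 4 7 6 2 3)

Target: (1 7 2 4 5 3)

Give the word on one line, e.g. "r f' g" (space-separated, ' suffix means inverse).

r' f' f' r' f'

  after r': (1 2 6 5)(3 4)
  after f': (1 2 7 3 4)(5 6)
  after f': (1 2 3 4 6 5 7)
  after r': (1 6)(2 4 5 7)
  after f': (1 7 2 4 5 3)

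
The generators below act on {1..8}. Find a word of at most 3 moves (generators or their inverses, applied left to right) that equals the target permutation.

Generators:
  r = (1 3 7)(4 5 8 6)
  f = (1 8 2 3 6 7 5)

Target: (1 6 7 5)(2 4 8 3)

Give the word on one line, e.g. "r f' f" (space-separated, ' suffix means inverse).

  after f': (1 5 7 6 3 2 8)
  after r': (1 4 6)(2 5 3)(7 8)
  after r': (1 6 7 5)(2 4 8 3)

f' r' r'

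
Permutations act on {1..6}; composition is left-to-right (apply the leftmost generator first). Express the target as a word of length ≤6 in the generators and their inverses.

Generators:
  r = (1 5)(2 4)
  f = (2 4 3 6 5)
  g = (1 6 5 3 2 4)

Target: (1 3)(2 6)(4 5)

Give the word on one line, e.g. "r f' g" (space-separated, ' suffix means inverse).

g' r' r' g' g'

  after g': (1 4 2 3 5 6)
  after r': (1 2 3)(5 6)
  after r': (1 4 2 3 5 6)
  after g': (1 2 5)(3 6 4)
  after g': (1 3)(2 6)(4 5)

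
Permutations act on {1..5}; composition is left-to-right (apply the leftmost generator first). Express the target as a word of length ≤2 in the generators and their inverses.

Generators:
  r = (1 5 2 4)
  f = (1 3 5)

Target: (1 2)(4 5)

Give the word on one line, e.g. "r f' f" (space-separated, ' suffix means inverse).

  after r: (1 5 2 4)
  after r: (1 2)(4 5)

r r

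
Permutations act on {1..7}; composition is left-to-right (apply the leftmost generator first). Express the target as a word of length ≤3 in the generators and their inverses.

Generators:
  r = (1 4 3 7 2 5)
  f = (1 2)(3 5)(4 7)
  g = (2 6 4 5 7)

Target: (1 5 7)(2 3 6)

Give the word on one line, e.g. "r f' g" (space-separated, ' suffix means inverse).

r f' g'

  after r: (1 4 3 7 2 5)
  after f': (1 7)(2 3 4 5)
  after g': (1 5 7)(2 3 6)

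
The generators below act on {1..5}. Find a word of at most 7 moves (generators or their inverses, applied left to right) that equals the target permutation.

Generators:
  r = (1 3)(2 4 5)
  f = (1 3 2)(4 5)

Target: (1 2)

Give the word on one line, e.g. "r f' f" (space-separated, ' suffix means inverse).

f f r' r' r'

  after f: (1 3 2)(4 5)
  after f: (1 2 3)
  after r': (1 5 4 2)
  after r': (1 4 5 2 3)
  after r': (1 2)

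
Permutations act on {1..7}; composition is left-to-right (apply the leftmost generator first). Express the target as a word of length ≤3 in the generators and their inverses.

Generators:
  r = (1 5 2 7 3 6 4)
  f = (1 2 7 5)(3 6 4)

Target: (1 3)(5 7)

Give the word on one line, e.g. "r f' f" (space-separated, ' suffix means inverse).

  after r': (1 4 6 3 7 2 5)
  after f': (1 6 4 3 2 7)
  after f': (1 3)(5 7)

r' f' f'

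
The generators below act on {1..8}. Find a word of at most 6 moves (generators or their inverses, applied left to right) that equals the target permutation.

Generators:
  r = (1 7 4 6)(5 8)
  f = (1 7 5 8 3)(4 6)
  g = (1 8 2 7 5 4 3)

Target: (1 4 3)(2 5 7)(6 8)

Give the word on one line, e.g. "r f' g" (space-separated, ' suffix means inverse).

g r g f' r'

  after g: (1 8 2 7 5 4 3)
  after r: (1 5 6)(2 4 3 7 8)
  after g: (1 4)(2 3 5 6 8 7)
  after f': (1 6 5 4 3 7 2 8)
  after r': (1 4 3)(2 5 7)(6 8)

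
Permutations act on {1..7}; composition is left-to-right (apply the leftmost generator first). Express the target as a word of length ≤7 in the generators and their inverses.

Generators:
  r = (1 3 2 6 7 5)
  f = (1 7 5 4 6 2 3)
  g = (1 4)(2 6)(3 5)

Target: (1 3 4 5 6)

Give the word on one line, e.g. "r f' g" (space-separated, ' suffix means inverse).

  after f: (1 7 5 4 6 2 3)
  after g': (1 7 3 4 2 5)
  after r': (1 6 2 7)(3 4)
  after r': (1 2 6 3 4)(5 7)
  after r': (1 3 4 5 6)

f g' r' r' r'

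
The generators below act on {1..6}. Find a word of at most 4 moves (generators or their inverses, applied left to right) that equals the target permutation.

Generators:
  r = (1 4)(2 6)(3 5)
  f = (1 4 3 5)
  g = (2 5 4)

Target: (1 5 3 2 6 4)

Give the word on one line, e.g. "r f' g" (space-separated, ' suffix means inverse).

  after f': (1 5 3 4)
  after r: (1 3)(2 6)
  after f': (1 4)(2 6)(3 5)
  after g': (1 5 3 2 6 4)

f' r f' g'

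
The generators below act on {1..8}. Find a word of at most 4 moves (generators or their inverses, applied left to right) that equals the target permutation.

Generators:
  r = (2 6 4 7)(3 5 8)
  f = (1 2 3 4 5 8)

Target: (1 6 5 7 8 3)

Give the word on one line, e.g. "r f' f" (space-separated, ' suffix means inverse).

r' f r

  after r': (2 7 4 6)(3 8 5)
  after f: (1 2 7 5 4 6 3)
  after r: (1 6 5 7 8 3)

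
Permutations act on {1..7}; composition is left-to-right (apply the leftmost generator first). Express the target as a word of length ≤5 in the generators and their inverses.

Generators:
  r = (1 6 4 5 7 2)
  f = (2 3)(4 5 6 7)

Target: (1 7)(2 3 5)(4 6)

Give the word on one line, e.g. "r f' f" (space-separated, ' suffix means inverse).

  after f: (2 3)(4 5 6 7)
  after r': (1 2 3 7 6 5)
  after r': (1 7)(2 3 5)(4 6)

f r' r'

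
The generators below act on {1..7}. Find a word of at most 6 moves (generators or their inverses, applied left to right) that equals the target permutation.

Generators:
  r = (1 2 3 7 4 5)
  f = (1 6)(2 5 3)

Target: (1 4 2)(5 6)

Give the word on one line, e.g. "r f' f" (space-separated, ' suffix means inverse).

  after f': (1 6)(2 3 5)
  after r': (1 6 5)(3 4 7)
  after f': (2 3 4 7 5 6)
  after r': (1 5 6)(3 7 4)
  after r': (1 4 2)(5 6)

f' r' f' r' r'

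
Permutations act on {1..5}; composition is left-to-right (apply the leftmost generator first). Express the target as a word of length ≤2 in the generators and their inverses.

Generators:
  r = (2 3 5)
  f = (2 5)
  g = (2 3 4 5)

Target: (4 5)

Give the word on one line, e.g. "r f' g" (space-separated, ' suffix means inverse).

r' g

  after r': (2 5 3)
  after g: (4 5)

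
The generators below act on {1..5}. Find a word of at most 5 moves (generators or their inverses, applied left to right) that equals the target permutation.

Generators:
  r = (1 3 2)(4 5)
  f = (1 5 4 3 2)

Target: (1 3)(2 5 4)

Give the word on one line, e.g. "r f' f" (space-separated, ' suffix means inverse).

  after f: (1 5 4 3 2)
  after r: (1 4 2 3)
  after r: (1 5 4)
  after r: (1 4 3 2)
  after f: (1 3)(2 5 4)

f r r r f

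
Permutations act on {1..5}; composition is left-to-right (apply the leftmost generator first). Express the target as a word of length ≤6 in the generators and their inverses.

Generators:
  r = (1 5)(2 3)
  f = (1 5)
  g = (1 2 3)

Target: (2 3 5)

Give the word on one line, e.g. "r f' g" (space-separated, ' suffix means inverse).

f' g f' r r

  after f': (1 5)
  after g: (1 5 2 3)
  after f': (2 3 5)
  after r: (1 5 3)
  after r: (2 3 5)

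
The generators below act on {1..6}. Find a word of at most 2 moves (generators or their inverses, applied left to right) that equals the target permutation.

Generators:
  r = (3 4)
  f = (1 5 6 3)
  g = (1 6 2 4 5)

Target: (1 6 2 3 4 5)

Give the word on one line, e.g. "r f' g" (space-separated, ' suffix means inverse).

  after g: (1 6 2 4 5)
  after r': (1 6 2 3 4 5)

g r'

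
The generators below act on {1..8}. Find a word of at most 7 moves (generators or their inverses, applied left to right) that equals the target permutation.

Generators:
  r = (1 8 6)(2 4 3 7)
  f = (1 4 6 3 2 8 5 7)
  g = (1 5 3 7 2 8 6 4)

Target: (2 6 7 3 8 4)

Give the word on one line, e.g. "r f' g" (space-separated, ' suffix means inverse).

  after g: (1 5 3 7 2 8 6 4)
  after f: (1 7 8 3)(2 5)
  after g': (1 3 4 6 8 5 7 2)
  after g': (1 5 3 6 2 4 8)
  after g': (2 6 7 3 8 4)

g f g' g' g'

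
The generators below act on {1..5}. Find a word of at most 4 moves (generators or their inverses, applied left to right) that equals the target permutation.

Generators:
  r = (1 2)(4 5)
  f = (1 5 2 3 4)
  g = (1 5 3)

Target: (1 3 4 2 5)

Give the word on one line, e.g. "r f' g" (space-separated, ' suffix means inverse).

r f

  after r: (1 2)(4 5)
  after f: (1 3 4 2 5)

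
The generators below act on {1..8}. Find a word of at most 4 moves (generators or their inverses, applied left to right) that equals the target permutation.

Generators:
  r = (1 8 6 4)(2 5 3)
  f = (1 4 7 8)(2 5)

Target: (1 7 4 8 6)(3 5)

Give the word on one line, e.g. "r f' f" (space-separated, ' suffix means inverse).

  after r: (1 8 6 4)(2 5 3)
  after f': (1 7 4 8 6)(3 5)

r f'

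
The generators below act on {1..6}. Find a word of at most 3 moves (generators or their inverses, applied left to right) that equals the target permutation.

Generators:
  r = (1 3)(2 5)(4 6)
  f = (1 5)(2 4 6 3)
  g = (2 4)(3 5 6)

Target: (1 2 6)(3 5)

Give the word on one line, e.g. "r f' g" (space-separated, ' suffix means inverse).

  after f: (1 5)(2 4 6 3)
  after r: (1 2 6)(3 5)

f r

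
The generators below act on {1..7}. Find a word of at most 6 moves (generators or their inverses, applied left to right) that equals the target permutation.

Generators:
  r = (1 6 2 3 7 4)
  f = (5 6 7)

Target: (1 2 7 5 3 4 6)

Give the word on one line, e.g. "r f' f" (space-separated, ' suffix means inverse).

  after r: (1 6 2 3 7 4)
  after r: (1 2 7)(3 4 6)
  after r: (1 3)(2 4)(6 7)
  after f': (1 3)(2 4)(5 7)
  after r': (1 2 7 5 3 4 6)

r r r f' r'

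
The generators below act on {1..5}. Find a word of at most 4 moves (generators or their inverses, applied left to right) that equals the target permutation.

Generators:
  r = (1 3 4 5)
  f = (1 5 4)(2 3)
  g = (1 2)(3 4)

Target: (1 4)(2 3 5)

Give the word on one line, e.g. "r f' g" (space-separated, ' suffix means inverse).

  after g: (1 2)(3 4)
  after f': (1 3 5)(2 4)
  after g': (1 4)(2 3 5)

g f' g'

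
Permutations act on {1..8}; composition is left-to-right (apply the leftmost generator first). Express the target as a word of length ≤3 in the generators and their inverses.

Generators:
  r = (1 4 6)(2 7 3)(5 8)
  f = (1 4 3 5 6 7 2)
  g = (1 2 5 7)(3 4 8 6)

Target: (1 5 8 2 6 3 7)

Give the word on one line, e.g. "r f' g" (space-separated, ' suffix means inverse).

  after g: (1 2 5 7)(3 4 8 6)
  after f': (1 7 2 3)(4 8 5 6)
  after g': (1 5 8 2 6 3 7)

g f' g'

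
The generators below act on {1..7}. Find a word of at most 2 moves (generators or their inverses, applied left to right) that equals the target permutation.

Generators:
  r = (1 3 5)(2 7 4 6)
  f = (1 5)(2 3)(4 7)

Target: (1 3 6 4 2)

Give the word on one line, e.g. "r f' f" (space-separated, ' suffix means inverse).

  after f': (1 5)(2 3)(4 7)
  after r': (1 3 6 4 2)

f' r'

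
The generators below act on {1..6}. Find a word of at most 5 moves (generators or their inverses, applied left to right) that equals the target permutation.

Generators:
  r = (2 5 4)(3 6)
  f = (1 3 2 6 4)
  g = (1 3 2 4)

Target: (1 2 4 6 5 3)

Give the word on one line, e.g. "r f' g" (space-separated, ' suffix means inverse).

r' g r f'

  after r': (2 4 5)(3 6)
  after g: (1 3 6 2)(4 5)
  after r: (1 6 5 2)
  after f': (1 2 4 6 5 3)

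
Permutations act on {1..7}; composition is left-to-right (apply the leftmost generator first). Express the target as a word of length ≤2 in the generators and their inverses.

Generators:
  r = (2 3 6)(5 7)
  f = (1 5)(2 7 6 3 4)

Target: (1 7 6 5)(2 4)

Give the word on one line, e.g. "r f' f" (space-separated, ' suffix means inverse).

f' r'

  after f': (1 5)(2 4 3 6 7)
  after r': (1 7 6 5)(2 4)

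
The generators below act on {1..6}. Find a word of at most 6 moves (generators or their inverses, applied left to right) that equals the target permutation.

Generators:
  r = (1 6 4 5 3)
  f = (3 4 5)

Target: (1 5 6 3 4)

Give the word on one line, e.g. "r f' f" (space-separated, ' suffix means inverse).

  after f': (3 5 4)
  after r': (1 3 4 5 6)
  after r': (1 5)(3 6)
  after f': (1 4 3 6 5)
  after r: (1 5 6 3 4)

f' r' r' f' r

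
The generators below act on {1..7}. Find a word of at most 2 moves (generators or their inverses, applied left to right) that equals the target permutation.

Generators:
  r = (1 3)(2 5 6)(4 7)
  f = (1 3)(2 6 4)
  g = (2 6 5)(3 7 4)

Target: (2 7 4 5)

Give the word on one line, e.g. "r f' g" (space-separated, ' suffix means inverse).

f' r'

  after f': (1 3)(2 4 6)
  after r': (2 7 4 5)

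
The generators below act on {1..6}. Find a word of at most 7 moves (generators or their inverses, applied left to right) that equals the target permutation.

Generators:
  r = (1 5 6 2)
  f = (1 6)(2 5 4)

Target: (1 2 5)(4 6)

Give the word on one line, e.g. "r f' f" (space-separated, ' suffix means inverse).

f' r f r r

  after f': (1 6)(2 4 5)
  after r: (1 2 4 6 5)
  after f: (1 5 6 4)
  after r: (1 6 4 5 2)
  after r: (1 2 5)(4 6)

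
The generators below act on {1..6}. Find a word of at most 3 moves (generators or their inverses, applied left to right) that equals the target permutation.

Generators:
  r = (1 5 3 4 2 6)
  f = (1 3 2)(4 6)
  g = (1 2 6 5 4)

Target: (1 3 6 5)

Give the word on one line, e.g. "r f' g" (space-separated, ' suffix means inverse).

g' r' g'

  after g': (1 4 5 6 2)
  after r': (1 3 5 2 6 4)
  after g': (1 3 6 5)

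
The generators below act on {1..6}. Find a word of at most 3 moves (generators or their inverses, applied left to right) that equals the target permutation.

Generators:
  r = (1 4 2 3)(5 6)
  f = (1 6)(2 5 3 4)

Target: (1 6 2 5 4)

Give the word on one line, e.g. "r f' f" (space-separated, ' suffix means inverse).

f r' r'

  after f: (1 6)(2 5 3 4)
  after r': (1 5 2 6 3)
  after r': (1 6 2 5 4)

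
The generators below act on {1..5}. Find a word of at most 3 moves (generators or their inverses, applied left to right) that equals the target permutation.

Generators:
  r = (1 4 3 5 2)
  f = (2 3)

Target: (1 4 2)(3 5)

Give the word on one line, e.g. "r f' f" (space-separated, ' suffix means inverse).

  after r: (1 4 3 5 2)
  after f: (1 4 2)(3 5)

r f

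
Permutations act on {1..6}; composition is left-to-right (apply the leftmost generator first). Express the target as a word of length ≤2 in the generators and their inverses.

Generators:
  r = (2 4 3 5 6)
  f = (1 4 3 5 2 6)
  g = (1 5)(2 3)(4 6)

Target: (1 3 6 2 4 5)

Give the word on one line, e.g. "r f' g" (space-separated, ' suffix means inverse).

  after g': (1 5)(2 3)(4 6)
  after r': (1 3 6 2 4 5)

g' r'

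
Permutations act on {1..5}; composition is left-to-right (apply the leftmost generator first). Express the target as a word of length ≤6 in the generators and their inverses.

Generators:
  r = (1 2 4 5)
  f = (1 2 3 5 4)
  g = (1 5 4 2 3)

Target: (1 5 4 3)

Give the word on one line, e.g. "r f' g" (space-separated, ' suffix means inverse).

  after g': (1 3 2 4 5)
  after g': (1 2 5 3 4)
  after g': (1 4 3 5 2)
  after r: (1 5 4 3)

g' g' g' r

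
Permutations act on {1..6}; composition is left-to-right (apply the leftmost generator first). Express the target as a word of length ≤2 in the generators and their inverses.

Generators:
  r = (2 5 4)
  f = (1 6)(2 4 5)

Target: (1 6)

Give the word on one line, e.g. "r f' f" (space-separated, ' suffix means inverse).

  after f: (1 6)(2 4 5)
  after r: (1 6)

f r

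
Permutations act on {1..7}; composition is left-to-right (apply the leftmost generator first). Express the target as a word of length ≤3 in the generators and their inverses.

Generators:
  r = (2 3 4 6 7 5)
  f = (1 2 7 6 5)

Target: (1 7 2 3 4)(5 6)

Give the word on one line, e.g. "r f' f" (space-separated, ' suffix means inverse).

  after r: (2 3 4 6 7 5)
  after f: (1 2 3 4 5 7)
  after f: (1 7 2 3 4)(5 6)

r f f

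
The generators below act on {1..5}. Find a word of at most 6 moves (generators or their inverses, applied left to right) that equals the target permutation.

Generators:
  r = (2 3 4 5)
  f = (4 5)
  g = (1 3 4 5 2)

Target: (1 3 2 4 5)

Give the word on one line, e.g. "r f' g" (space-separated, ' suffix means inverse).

g' r' f g'

  after g': (1 2 5 4 3)
  after r': (1 5 3)(2 4)
  after f: (1 4 2 5 3)
  after g': (1 3 2 4 5)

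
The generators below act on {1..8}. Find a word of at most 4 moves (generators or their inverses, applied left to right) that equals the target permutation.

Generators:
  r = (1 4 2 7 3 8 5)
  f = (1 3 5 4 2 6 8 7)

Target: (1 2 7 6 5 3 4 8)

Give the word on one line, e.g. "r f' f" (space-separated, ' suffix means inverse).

r' f r

  after r': (1 5 8 3 7 2 4)
  after f: (1 4 3)(5 7 6 8)
  after r: (1 2 7 6 5 3 4 8)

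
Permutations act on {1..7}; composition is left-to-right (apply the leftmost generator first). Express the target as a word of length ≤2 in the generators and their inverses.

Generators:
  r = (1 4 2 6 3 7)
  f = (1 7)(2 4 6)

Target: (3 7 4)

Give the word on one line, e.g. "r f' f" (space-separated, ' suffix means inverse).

  after f: (1 7)(2 4 6)
  after r: (3 7 4)

f r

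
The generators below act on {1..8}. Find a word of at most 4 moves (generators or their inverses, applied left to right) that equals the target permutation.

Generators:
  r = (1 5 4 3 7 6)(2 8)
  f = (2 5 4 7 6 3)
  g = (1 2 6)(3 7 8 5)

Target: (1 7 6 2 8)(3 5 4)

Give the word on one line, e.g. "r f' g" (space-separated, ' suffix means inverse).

  after g': (1 6 2)(3 5 8 7)
  after g': (1 2 6)(3 8)(5 7)
  after f': (1 3 8 6)(2 7)(4 5)
  after g: (1 7 6 2 8)(3 5 4)

g' g' f' g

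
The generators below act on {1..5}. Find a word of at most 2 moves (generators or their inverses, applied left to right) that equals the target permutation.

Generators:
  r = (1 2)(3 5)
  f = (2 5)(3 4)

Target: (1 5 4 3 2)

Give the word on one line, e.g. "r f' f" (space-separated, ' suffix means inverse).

r f'

  after r: (1 2)(3 5)
  after f': (1 5 4 3 2)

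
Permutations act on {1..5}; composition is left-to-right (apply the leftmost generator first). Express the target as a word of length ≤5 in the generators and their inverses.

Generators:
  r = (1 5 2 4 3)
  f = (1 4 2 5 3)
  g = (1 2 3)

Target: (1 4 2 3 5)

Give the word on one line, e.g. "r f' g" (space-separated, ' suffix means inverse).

f r' f'

  after f: (1 4 2 5 3)
  after r': (1 2)(4 5)
  after f': (1 4 2 3 5)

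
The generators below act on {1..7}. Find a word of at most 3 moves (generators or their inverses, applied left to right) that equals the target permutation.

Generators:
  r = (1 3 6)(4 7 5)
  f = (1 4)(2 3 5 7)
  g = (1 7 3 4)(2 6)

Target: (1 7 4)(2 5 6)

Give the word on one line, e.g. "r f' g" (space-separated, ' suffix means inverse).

f f g

  after f: (1 4)(2 3 5 7)
  after f: (2 5)(3 7)
  after g: (1 7 4)(2 5 6)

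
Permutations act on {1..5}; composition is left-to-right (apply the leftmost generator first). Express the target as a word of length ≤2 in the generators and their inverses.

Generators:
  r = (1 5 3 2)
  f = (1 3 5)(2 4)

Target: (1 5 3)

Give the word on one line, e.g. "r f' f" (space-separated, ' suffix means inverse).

f f

  after f: (1 3 5)(2 4)
  after f: (1 5 3)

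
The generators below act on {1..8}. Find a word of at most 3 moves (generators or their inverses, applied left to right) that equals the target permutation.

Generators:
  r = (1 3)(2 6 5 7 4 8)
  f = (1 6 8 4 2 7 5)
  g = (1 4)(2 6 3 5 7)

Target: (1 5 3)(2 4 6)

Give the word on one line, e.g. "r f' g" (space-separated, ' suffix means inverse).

f r

  after f: (1 6 8 4 2 7 5)
  after r: (1 5 3)(2 4 6)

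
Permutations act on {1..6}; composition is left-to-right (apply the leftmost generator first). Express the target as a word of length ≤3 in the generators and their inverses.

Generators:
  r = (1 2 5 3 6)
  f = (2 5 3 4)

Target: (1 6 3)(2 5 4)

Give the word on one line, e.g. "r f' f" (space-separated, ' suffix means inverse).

  after f': (2 4 3 5)
  after f': (2 3)(4 5)
  after r': (1 6 3)(2 5 4)

f' f' r'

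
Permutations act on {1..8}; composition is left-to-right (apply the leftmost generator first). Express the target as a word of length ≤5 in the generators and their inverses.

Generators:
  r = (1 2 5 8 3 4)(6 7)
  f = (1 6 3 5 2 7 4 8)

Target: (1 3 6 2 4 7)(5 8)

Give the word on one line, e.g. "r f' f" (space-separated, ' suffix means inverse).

f r' r' f

  after f: (1 6 3 5 2 7 4 8)
  after r': (1 7 3 2 6 8 4 5)
  after r': (1 6 5 4 2 7 8 3)
  after f: (1 3 6 2 4 7)(5 8)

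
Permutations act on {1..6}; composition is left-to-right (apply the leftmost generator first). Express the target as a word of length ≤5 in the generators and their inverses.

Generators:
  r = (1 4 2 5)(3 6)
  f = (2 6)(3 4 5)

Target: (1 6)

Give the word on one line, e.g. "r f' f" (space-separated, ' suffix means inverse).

r' f r' f f

  after r': (1 5 2 4)(3 6)
  after f: (1 3 2 5 6 4)
  after r': (1 6)(3 4 5)
  after f: (1 2 6)(3 5 4)
  after f: (1 6)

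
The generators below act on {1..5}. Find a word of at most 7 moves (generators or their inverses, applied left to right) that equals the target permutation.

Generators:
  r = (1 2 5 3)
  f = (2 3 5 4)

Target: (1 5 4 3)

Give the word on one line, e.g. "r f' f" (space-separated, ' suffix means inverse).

f' r r f' r'

  after f': (2 4 5 3)
  after r: (1 2 4 3 5)
  after r: (1 5 2 4)
  after f': (1 3 2 5 4)
  after r': (1 5 4 3)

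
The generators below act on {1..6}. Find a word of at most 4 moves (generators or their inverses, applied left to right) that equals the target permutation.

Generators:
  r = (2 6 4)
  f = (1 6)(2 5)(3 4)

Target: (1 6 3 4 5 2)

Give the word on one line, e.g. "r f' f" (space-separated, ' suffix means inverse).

  after r': (2 4 6)
  after r': (2 6 4)
  after f': (1 6 3 4 5 2)

r' r' f'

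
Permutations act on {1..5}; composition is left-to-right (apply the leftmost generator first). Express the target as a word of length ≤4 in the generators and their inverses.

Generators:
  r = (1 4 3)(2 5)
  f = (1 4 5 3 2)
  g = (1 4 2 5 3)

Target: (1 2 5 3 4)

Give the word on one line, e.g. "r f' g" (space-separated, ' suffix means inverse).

  after r': (1 3 4)(2 5)
  after g': (1 5 4 3)
  after r: (1 2 5 3 4)

r' g' r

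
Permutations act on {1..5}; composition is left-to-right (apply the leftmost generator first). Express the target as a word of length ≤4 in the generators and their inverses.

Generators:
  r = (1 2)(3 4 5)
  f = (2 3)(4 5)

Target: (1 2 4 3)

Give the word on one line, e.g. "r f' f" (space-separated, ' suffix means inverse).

f' r

  after f': (2 3)(4 5)
  after r: (1 2 4 3)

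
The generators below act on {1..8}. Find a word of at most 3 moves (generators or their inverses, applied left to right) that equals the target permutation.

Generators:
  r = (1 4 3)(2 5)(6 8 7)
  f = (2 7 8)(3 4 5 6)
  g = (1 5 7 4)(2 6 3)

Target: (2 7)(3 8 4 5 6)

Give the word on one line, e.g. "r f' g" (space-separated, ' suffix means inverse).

g f' g

  after g: (1 5 7 4)(2 6 3)
  after f': (1 4)(2 5)(3 8 7)
  after g: (2 7)(3 8 4 5 6)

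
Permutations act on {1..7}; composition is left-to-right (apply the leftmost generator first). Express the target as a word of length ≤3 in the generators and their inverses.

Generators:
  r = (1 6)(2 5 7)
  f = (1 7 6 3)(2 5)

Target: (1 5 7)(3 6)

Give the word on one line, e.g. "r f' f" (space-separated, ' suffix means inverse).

f r'

  after f: (1 7 6 3)(2 5)
  after r': (1 5 7)(3 6)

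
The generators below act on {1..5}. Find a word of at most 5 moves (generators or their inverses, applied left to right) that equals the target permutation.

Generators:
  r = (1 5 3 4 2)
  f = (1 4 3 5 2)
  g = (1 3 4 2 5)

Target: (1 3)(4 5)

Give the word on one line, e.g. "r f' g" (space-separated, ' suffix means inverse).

  after g: (1 3 4 2 5)
  after f: (1 5 4)
  after f: (1 2)(3 5)
  after g': (1 4 3 2 5)
  after f: (1 3)(4 5)

g f f g' f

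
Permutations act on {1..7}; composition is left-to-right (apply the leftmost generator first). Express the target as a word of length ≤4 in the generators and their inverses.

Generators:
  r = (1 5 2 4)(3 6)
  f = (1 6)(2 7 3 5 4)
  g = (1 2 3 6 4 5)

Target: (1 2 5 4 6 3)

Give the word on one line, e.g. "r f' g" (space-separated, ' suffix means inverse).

  after r': (1 4 2 5)(3 6)
  after g: (1 5 2)(3 4)
  after r: (1 2 5 4 6 3)

r' g r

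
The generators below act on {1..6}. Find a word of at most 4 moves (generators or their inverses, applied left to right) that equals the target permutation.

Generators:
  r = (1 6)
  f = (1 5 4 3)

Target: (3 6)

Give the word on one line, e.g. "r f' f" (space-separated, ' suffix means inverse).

f r' f'

  after f: (1 5 4 3)
  after r': (1 5 4 3 6)
  after f': (3 6)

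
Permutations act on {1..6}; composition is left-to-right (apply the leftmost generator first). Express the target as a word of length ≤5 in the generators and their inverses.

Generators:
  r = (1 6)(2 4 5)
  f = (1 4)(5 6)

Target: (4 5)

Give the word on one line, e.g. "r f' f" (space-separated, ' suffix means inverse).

  after f: (1 4)(5 6)
  after r': (1 2 5)(4 6)
  after r': (1 5 6 2 4)
  after r': (1 4 6 5)
  after f: (4 5)

f r' r' r' f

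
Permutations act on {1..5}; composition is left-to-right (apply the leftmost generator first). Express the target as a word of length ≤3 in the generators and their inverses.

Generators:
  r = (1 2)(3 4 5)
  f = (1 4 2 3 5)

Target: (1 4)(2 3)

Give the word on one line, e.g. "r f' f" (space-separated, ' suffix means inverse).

f' r r

  after f': (1 5 3 2 4)
  after r: (1 3)(2 5 4)
  after r: (1 4)(2 3)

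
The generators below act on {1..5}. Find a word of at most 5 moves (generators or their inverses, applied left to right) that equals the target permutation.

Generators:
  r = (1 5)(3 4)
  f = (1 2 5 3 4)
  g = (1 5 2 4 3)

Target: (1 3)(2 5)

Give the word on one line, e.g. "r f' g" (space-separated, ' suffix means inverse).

f r f f

  after f: (1 2 5 3 4)
  after r: (1 2)(4 5)
  after f: (1 5)(3 4)
  after f: (1 3)(2 5)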